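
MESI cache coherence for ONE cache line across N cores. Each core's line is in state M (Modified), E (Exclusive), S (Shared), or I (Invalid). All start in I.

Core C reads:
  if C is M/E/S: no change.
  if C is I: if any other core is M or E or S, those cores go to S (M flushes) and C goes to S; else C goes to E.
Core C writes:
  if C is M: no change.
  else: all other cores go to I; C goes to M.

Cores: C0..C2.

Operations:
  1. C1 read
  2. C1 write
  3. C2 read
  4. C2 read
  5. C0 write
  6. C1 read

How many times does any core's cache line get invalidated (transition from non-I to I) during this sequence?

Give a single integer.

Answer: 2

Derivation:
Op 1: C1 read [C1 read from I: no other sharers -> C1=E (exclusive)] -> [I,E,I] (invalidations this op: 0; running total: 0)
Op 2: C1 write [C1 write: invalidate none -> C1=M] -> [I,M,I] (invalidations this op: 0; running total: 0)
Op 3: C2 read [C2 read from I: others=['C1=M'] -> C2=S, others downsized to S] -> [I,S,S] (invalidations this op: 0; running total: 0)
Op 4: C2 read [C2 read: already in S, no change] -> [I,S,S] (invalidations this op: 0; running total: 0)
Op 5: C0 write [C0 write: invalidate ['C1=S', 'C2=S'] -> C0=M] -> [M,I,I] (invalidations this op: 2; running total: 2)
Op 6: C1 read [C1 read from I: others=['C0=M'] -> C1=S, others downsized to S] -> [S,S,I] (invalidations this op: 0; running total: 2)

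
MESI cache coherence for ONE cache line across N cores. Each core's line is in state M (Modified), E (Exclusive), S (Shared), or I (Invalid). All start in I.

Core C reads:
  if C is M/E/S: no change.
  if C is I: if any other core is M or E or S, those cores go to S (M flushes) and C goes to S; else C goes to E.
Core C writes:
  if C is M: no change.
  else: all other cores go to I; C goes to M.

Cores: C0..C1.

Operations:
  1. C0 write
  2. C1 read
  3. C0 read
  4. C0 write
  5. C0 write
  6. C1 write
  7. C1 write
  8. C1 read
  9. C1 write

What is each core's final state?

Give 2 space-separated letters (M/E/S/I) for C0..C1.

Answer: I M

Derivation:
Op 1: C0 write [C0 write: invalidate none -> C0=M] -> [M,I]
Op 2: C1 read [C1 read from I: others=['C0=M'] -> C1=S, others downsized to S] -> [S,S]
Op 3: C0 read [C0 read: already in S, no change] -> [S,S]
Op 4: C0 write [C0 write: invalidate ['C1=S'] -> C0=M] -> [M,I]
Op 5: C0 write [C0 write: already M (modified), no change] -> [M,I]
Op 6: C1 write [C1 write: invalidate ['C0=M'] -> C1=M] -> [I,M]
Op 7: C1 write [C1 write: already M (modified), no change] -> [I,M]
Op 8: C1 read [C1 read: already in M, no change] -> [I,M]
Op 9: C1 write [C1 write: already M (modified), no change] -> [I,M]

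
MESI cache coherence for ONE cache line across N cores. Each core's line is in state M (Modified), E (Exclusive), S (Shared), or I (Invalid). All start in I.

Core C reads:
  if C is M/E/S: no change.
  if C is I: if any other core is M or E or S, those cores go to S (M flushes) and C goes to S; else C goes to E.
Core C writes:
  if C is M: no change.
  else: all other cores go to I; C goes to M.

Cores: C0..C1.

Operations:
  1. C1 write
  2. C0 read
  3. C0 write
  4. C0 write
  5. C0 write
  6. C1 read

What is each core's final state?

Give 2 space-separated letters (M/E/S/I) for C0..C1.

Op 1: C1 write [C1 write: invalidate none -> C1=M] -> [I,M]
Op 2: C0 read [C0 read from I: others=['C1=M'] -> C0=S, others downsized to S] -> [S,S]
Op 3: C0 write [C0 write: invalidate ['C1=S'] -> C0=M] -> [M,I]
Op 4: C0 write [C0 write: already M (modified), no change] -> [M,I]
Op 5: C0 write [C0 write: already M (modified), no change] -> [M,I]
Op 6: C1 read [C1 read from I: others=['C0=M'] -> C1=S, others downsized to S] -> [S,S]

Answer: S S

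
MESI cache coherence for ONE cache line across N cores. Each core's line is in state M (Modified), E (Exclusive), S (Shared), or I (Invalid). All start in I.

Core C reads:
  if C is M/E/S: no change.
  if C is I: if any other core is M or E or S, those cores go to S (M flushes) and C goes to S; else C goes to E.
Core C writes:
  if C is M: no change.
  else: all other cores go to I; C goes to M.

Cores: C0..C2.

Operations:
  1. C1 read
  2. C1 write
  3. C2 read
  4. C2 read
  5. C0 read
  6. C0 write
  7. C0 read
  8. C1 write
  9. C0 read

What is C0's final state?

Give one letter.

Answer: S

Derivation:
Op 1: C1 read [C1 read from I: no other sharers -> C1=E (exclusive)] -> [I,E,I]
Op 2: C1 write [C1 write: invalidate none -> C1=M] -> [I,M,I]
Op 3: C2 read [C2 read from I: others=['C1=M'] -> C2=S, others downsized to S] -> [I,S,S]
Op 4: C2 read [C2 read: already in S, no change] -> [I,S,S]
Op 5: C0 read [C0 read from I: others=['C1=S', 'C2=S'] -> C0=S, others downsized to S] -> [S,S,S]
Op 6: C0 write [C0 write: invalidate ['C1=S', 'C2=S'] -> C0=M] -> [M,I,I]
Op 7: C0 read [C0 read: already in M, no change] -> [M,I,I]
Op 8: C1 write [C1 write: invalidate ['C0=M'] -> C1=M] -> [I,M,I]
Op 9: C0 read [C0 read from I: others=['C1=M'] -> C0=S, others downsized to S] -> [S,S,I]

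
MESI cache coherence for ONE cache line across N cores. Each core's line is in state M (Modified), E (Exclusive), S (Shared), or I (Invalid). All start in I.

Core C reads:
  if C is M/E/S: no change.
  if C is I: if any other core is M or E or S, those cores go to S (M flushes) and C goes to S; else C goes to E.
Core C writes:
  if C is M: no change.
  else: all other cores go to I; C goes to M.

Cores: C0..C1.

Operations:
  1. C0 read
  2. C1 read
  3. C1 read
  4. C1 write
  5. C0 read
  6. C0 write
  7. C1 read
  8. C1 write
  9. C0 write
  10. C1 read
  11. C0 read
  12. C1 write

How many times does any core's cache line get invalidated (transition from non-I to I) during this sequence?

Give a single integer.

Op 1: C0 read [C0 read from I: no other sharers -> C0=E (exclusive)] -> [E,I] (invalidations this op: 0; running total: 0)
Op 2: C1 read [C1 read from I: others=['C0=E'] -> C1=S, others downsized to S] -> [S,S] (invalidations this op: 0; running total: 0)
Op 3: C1 read [C1 read: already in S, no change] -> [S,S] (invalidations this op: 0; running total: 0)
Op 4: C1 write [C1 write: invalidate ['C0=S'] -> C1=M] -> [I,M] (invalidations this op: 1; running total: 1)
Op 5: C0 read [C0 read from I: others=['C1=M'] -> C0=S, others downsized to S] -> [S,S] (invalidations this op: 0; running total: 1)
Op 6: C0 write [C0 write: invalidate ['C1=S'] -> C0=M] -> [M,I] (invalidations this op: 1; running total: 2)
Op 7: C1 read [C1 read from I: others=['C0=M'] -> C1=S, others downsized to S] -> [S,S] (invalidations this op: 0; running total: 2)
Op 8: C1 write [C1 write: invalidate ['C0=S'] -> C1=M] -> [I,M] (invalidations this op: 1; running total: 3)
Op 9: C0 write [C0 write: invalidate ['C1=M'] -> C0=M] -> [M,I] (invalidations this op: 1; running total: 4)
Op 10: C1 read [C1 read from I: others=['C0=M'] -> C1=S, others downsized to S] -> [S,S] (invalidations this op: 0; running total: 4)
Op 11: C0 read [C0 read: already in S, no change] -> [S,S] (invalidations this op: 0; running total: 4)
Op 12: C1 write [C1 write: invalidate ['C0=S'] -> C1=M] -> [I,M] (invalidations this op: 1; running total: 5)

Answer: 5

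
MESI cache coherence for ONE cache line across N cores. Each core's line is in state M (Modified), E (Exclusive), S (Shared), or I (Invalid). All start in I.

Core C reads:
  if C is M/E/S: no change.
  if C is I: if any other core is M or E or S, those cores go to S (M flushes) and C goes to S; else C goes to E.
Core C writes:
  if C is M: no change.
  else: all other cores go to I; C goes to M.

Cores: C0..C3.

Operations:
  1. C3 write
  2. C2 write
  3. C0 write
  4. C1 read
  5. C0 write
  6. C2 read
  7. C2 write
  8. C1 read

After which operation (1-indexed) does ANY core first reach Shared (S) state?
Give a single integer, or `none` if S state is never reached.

Answer: 4

Derivation:
Op 1: C3 write [C3 write: invalidate none -> C3=M] -> [I,I,I,M]
Op 2: C2 write [C2 write: invalidate ['C3=M'] -> C2=M] -> [I,I,M,I]
Op 3: C0 write [C0 write: invalidate ['C2=M'] -> C0=M] -> [M,I,I,I]
Op 4: C1 read [C1 read from I: others=['C0=M'] -> C1=S, others downsized to S] -> [S,S,I,I]
  -> First S state at op 4; remaining ops need not be traced.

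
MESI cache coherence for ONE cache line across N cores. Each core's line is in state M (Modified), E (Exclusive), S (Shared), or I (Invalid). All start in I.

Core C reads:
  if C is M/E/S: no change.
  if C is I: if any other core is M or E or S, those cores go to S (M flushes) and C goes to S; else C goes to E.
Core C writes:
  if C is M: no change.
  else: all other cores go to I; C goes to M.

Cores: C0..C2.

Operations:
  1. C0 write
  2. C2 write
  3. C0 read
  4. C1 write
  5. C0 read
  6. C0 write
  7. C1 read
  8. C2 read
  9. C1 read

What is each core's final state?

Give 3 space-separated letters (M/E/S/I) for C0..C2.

Answer: S S S

Derivation:
Op 1: C0 write [C0 write: invalidate none -> C0=M] -> [M,I,I]
Op 2: C2 write [C2 write: invalidate ['C0=M'] -> C2=M] -> [I,I,M]
Op 3: C0 read [C0 read from I: others=['C2=M'] -> C0=S, others downsized to S] -> [S,I,S]
Op 4: C1 write [C1 write: invalidate ['C0=S', 'C2=S'] -> C1=M] -> [I,M,I]
Op 5: C0 read [C0 read from I: others=['C1=M'] -> C0=S, others downsized to S] -> [S,S,I]
Op 6: C0 write [C0 write: invalidate ['C1=S'] -> C0=M] -> [M,I,I]
Op 7: C1 read [C1 read from I: others=['C0=M'] -> C1=S, others downsized to S] -> [S,S,I]
Op 8: C2 read [C2 read from I: others=['C0=S', 'C1=S'] -> C2=S, others downsized to S] -> [S,S,S]
Op 9: C1 read [C1 read: already in S, no change] -> [S,S,S]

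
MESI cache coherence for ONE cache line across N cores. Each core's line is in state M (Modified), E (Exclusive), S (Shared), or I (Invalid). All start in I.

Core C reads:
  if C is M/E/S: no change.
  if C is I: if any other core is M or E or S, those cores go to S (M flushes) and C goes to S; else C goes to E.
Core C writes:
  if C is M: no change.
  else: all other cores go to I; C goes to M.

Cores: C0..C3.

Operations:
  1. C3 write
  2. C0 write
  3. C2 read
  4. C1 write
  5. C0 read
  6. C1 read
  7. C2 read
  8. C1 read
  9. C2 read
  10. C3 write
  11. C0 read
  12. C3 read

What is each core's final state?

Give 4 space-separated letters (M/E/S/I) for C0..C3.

Answer: S I I S

Derivation:
Op 1: C3 write [C3 write: invalidate none -> C3=M] -> [I,I,I,M]
Op 2: C0 write [C0 write: invalidate ['C3=M'] -> C0=M] -> [M,I,I,I]
Op 3: C2 read [C2 read from I: others=['C0=M'] -> C2=S, others downsized to S] -> [S,I,S,I]
Op 4: C1 write [C1 write: invalidate ['C0=S', 'C2=S'] -> C1=M] -> [I,M,I,I]
Op 5: C0 read [C0 read from I: others=['C1=M'] -> C0=S, others downsized to S] -> [S,S,I,I]
Op 6: C1 read [C1 read: already in S, no change] -> [S,S,I,I]
Op 7: C2 read [C2 read from I: others=['C0=S', 'C1=S'] -> C2=S, others downsized to S] -> [S,S,S,I]
Op 8: C1 read [C1 read: already in S, no change] -> [S,S,S,I]
Op 9: C2 read [C2 read: already in S, no change] -> [S,S,S,I]
Op 10: C3 write [C3 write: invalidate ['C0=S', 'C1=S', 'C2=S'] -> C3=M] -> [I,I,I,M]
Op 11: C0 read [C0 read from I: others=['C3=M'] -> C0=S, others downsized to S] -> [S,I,I,S]
Op 12: C3 read [C3 read: already in S, no change] -> [S,I,I,S]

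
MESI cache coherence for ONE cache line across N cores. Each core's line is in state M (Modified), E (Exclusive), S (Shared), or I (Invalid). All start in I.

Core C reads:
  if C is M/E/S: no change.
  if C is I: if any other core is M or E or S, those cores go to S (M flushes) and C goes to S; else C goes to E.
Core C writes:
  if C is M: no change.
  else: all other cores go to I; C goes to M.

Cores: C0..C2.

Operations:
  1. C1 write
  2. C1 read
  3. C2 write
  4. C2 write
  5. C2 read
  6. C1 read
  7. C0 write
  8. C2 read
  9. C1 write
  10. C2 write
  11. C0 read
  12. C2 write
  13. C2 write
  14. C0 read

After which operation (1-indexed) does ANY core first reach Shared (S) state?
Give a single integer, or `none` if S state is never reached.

Op 1: C1 write [C1 write: invalidate none -> C1=M] -> [I,M,I]
Op 2: C1 read [C1 read: already in M, no change] -> [I,M,I]
Op 3: C2 write [C2 write: invalidate ['C1=M'] -> C2=M] -> [I,I,M]
Op 4: C2 write [C2 write: already M (modified), no change] -> [I,I,M]
Op 5: C2 read [C2 read: already in M, no change] -> [I,I,M]
Op 6: C1 read [C1 read from I: others=['C2=M'] -> C1=S, others downsized to S] -> [I,S,S]
  -> First S state at op 6; remaining ops need not be traced.

Answer: 6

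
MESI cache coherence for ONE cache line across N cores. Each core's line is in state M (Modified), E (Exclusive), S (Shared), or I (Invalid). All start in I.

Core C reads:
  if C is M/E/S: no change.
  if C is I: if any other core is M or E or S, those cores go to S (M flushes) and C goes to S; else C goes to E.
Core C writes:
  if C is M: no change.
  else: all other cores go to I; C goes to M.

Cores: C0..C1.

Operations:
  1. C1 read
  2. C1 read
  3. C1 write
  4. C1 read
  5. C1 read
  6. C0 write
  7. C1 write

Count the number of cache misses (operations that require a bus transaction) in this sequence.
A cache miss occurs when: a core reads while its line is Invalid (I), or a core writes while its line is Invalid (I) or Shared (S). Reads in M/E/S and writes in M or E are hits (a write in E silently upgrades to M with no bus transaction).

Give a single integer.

Answer: 3

Derivation:
Op 1: C1 read [C1 read from I: no other sharers -> C1=E (exclusive)] -> [I,E] [MISS #1: read from I]
Op 2: C1 read [C1 read: already in E, no change] -> [I,E] [hit: read from E]
Op 3: C1 write [C1 write: invalidate none -> C1=M] -> [I,M] [hit: write from E is a silent E->M upgrade, no bus transaction]
Op 4: C1 read [C1 read: already in M, no change] -> [I,M] [hit: read from M]
Op 5: C1 read [C1 read: already in M, no change] -> [I,M] [hit: read from M]
Op 6: C0 write [C0 write: invalidate ['C1=M'] -> C0=M] -> [M,I] [MISS #2: write from I]
Op 7: C1 write [C1 write: invalidate ['C0=M'] -> C1=M] -> [I,M] [MISS #3: write from I]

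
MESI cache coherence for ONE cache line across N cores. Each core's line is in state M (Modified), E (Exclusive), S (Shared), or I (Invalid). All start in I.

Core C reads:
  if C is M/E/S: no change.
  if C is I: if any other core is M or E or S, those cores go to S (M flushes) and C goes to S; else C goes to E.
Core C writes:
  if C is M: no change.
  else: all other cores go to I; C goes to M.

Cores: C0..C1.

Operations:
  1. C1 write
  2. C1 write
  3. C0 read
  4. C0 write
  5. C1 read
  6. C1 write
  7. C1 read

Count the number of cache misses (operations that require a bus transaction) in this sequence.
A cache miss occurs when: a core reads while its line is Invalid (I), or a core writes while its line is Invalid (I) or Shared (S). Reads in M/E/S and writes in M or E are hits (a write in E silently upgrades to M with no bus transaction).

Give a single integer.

Answer: 5

Derivation:
Op 1: C1 write [C1 write: invalidate none -> C1=M] -> [I,M] [MISS #1: write from I]
Op 2: C1 write [C1 write: already M (modified), no change] -> [I,M] [hit: write from M]
Op 3: C0 read [C0 read from I: others=['C1=M'] -> C0=S, others downsized to S] -> [S,S] [MISS #2: read from I]
Op 4: C0 write [C0 write: invalidate ['C1=S'] -> C0=M] -> [M,I] [MISS #3: write from S]
Op 5: C1 read [C1 read from I: others=['C0=M'] -> C1=S, others downsized to S] -> [S,S] [MISS #4: read from I]
Op 6: C1 write [C1 write: invalidate ['C0=S'] -> C1=M] -> [I,M] [MISS #5: write from S]
Op 7: C1 read [C1 read: already in M, no change] -> [I,M] [hit: read from M]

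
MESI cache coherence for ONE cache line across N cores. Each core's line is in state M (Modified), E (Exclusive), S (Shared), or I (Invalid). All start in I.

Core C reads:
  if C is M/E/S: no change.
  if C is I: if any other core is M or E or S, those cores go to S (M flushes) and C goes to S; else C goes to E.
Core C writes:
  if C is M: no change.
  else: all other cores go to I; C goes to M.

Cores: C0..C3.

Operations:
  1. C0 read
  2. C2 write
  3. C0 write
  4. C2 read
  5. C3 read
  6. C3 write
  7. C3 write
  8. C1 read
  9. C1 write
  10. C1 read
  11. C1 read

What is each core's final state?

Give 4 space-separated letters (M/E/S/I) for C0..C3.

Answer: I M I I

Derivation:
Op 1: C0 read [C0 read from I: no other sharers -> C0=E (exclusive)] -> [E,I,I,I]
Op 2: C2 write [C2 write: invalidate ['C0=E'] -> C2=M] -> [I,I,M,I]
Op 3: C0 write [C0 write: invalidate ['C2=M'] -> C0=M] -> [M,I,I,I]
Op 4: C2 read [C2 read from I: others=['C0=M'] -> C2=S, others downsized to S] -> [S,I,S,I]
Op 5: C3 read [C3 read from I: others=['C0=S', 'C2=S'] -> C3=S, others downsized to S] -> [S,I,S,S]
Op 6: C3 write [C3 write: invalidate ['C0=S', 'C2=S'] -> C3=M] -> [I,I,I,M]
Op 7: C3 write [C3 write: already M (modified), no change] -> [I,I,I,M]
Op 8: C1 read [C1 read from I: others=['C3=M'] -> C1=S, others downsized to S] -> [I,S,I,S]
Op 9: C1 write [C1 write: invalidate ['C3=S'] -> C1=M] -> [I,M,I,I]
Op 10: C1 read [C1 read: already in M, no change] -> [I,M,I,I]
Op 11: C1 read [C1 read: already in M, no change] -> [I,M,I,I]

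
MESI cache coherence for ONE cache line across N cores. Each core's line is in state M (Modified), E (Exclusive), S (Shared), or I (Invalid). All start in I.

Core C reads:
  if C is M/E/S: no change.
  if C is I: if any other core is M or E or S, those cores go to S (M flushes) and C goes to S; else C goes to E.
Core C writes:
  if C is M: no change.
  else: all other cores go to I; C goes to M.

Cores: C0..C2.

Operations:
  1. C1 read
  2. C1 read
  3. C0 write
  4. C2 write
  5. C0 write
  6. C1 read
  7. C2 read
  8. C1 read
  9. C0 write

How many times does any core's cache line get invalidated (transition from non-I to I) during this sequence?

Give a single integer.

Op 1: C1 read [C1 read from I: no other sharers -> C1=E (exclusive)] -> [I,E,I] (invalidations this op: 0; running total: 0)
Op 2: C1 read [C1 read: already in E, no change] -> [I,E,I] (invalidations this op: 0; running total: 0)
Op 3: C0 write [C0 write: invalidate ['C1=E'] -> C0=M] -> [M,I,I] (invalidations this op: 1; running total: 1)
Op 4: C2 write [C2 write: invalidate ['C0=M'] -> C2=M] -> [I,I,M] (invalidations this op: 1; running total: 2)
Op 5: C0 write [C0 write: invalidate ['C2=M'] -> C0=M] -> [M,I,I] (invalidations this op: 1; running total: 3)
Op 6: C1 read [C1 read from I: others=['C0=M'] -> C1=S, others downsized to S] -> [S,S,I] (invalidations this op: 0; running total: 3)
Op 7: C2 read [C2 read from I: others=['C0=S', 'C1=S'] -> C2=S, others downsized to S] -> [S,S,S] (invalidations this op: 0; running total: 3)
Op 8: C1 read [C1 read: already in S, no change] -> [S,S,S] (invalidations this op: 0; running total: 3)
Op 9: C0 write [C0 write: invalidate ['C1=S', 'C2=S'] -> C0=M] -> [M,I,I] (invalidations this op: 2; running total: 5)

Answer: 5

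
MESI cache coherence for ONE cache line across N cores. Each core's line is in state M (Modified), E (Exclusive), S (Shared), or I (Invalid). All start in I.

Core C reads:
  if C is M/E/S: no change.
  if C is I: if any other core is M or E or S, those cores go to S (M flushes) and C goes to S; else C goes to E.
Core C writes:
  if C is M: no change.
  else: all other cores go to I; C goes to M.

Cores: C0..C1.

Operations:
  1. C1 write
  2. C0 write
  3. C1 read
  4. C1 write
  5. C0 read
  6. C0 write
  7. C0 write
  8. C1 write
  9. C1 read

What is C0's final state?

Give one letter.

Answer: I

Derivation:
Op 1: C1 write [C1 write: invalidate none -> C1=M] -> [I,M]
Op 2: C0 write [C0 write: invalidate ['C1=M'] -> C0=M] -> [M,I]
Op 3: C1 read [C1 read from I: others=['C0=M'] -> C1=S, others downsized to S] -> [S,S]
Op 4: C1 write [C1 write: invalidate ['C0=S'] -> C1=M] -> [I,M]
Op 5: C0 read [C0 read from I: others=['C1=M'] -> C0=S, others downsized to S] -> [S,S]
Op 6: C0 write [C0 write: invalidate ['C1=S'] -> C0=M] -> [M,I]
Op 7: C0 write [C0 write: already M (modified), no change] -> [M,I]
Op 8: C1 write [C1 write: invalidate ['C0=M'] -> C1=M] -> [I,M]
Op 9: C1 read [C1 read: already in M, no change] -> [I,M]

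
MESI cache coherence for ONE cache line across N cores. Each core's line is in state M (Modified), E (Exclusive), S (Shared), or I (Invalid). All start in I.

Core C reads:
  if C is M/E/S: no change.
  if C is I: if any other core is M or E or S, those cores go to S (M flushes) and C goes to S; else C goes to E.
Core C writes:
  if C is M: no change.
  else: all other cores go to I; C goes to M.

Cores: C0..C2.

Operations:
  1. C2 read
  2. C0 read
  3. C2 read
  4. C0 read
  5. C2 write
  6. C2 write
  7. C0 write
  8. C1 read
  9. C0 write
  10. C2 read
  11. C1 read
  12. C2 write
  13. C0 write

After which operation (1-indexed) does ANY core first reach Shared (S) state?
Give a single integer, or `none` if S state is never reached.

Answer: 2

Derivation:
Op 1: C2 read [C2 read from I: no other sharers -> C2=E (exclusive)] -> [I,I,E]
Op 2: C0 read [C0 read from I: others=['C2=E'] -> C0=S, others downsized to S] -> [S,I,S]
  -> First S state at op 2; remaining ops need not be traced.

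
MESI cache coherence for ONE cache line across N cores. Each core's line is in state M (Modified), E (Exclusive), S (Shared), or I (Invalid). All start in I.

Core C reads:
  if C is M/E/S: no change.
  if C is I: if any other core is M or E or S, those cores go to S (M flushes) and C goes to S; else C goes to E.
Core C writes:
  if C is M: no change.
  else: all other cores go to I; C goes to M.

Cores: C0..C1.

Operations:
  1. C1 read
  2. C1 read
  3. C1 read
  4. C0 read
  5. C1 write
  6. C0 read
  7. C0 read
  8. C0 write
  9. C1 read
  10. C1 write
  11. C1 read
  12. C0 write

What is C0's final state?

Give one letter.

Op 1: C1 read [C1 read from I: no other sharers -> C1=E (exclusive)] -> [I,E]
Op 2: C1 read [C1 read: already in E, no change] -> [I,E]
Op 3: C1 read [C1 read: already in E, no change] -> [I,E]
Op 4: C0 read [C0 read from I: others=['C1=E'] -> C0=S, others downsized to S] -> [S,S]
Op 5: C1 write [C1 write: invalidate ['C0=S'] -> C1=M] -> [I,M]
Op 6: C0 read [C0 read from I: others=['C1=M'] -> C0=S, others downsized to S] -> [S,S]
Op 7: C0 read [C0 read: already in S, no change] -> [S,S]
Op 8: C0 write [C0 write: invalidate ['C1=S'] -> C0=M] -> [M,I]
Op 9: C1 read [C1 read from I: others=['C0=M'] -> C1=S, others downsized to S] -> [S,S]
Op 10: C1 write [C1 write: invalidate ['C0=S'] -> C1=M] -> [I,M]
Op 11: C1 read [C1 read: already in M, no change] -> [I,M]
Op 12: C0 write [C0 write: invalidate ['C1=M'] -> C0=M] -> [M,I]

Answer: M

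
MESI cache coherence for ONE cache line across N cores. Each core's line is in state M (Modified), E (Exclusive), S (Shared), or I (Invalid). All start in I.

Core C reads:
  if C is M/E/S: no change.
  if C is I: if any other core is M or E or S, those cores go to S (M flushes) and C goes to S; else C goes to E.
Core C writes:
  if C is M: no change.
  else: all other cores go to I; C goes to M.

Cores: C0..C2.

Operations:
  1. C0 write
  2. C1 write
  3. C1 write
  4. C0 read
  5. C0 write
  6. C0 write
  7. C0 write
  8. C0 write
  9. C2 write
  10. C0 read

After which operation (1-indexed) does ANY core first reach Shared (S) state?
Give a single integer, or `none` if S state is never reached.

Answer: 4

Derivation:
Op 1: C0 write [C0 write: invalidate none -> C0=M] -> [M,I,I]
Op 2: C1 write [C1 write: invalidate ['C0=M'] -> C1=M] -> [I,M,I]
Op 3: C1 write [C1 write: already M (modified), no change] -> [I,M,I]
Op 4: C0 read [C0 read from I: others=['C1=M'] -> C0=S, others downsized to S] -> [S,S,I]
  -> First S state at op 4; remaining ops need not be traced.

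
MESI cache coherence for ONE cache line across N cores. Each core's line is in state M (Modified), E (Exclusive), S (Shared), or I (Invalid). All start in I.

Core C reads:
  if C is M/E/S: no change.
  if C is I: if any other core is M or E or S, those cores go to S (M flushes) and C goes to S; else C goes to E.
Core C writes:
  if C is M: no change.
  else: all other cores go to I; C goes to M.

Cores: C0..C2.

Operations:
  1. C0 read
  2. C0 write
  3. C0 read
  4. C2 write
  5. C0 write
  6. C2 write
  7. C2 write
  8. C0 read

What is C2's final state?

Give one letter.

Op 1: C0 read [C0 read from I: no other sharers -> C0=E (exclusive)] -> [E,I,I]
Op 2: C0 write [C0 write: invalidate none -> C0=M] -> [M,I,I]
Op 3: C0 read [C0 read: already in M, no change] -> [M,I,I]
Op 4: C2 write [C2 write: invalidate ['C0=M'] -> C2=M] -> [I,I,M]
Op 5: C0 write [C0 write: invalidate ['C2=M'] -> C0=M] -> [M,I,I]
Op 6: C2 write [C2 write: invalidate ['C0=M'] -> C2=M] -> [I,I,M]
Op 7: C2 write [C2 write: already M (modified), no change] -> [I,I,M]
Op 8: C0 read [C0 read from I: others=['C2=M'] -> C0=S, others downsized to S] -> [S,I,S]

Answer: S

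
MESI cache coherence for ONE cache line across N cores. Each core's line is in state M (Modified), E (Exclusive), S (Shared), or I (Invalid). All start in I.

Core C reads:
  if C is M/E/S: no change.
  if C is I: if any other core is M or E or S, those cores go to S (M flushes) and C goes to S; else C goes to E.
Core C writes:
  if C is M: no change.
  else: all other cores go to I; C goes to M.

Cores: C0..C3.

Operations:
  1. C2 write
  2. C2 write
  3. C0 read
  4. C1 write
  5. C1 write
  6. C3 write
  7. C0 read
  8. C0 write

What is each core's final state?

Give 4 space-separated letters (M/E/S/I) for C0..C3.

Answer: M I I I

Derivation:
Op 1: C2 write [C2 write: invalidate none -> C2=M] -> [I,I,M,I]
Op 2: C2 write [C2 write: already M (modified), no change] -> [I,I,M,I]
Op 3: C0 read [C0 read from I: others=['C2=M'] -> C0=S, others downsized to S] -> [S,I,S,I]
Op 4: C1 write [C1 write: invalidate ['C0=S', 'C2=S'] -> C1=M] -> [I,M,I,I]
Op 5: C1 write [C1 write: already M (modified), no change] -> [I,M,I,I]
Op 6: C3 write [C3 write: invalidate ['C1=M'] -> C3=M] -> [I,I,I,M]
Op 7: C0 read [C0 read from I: others=['C3=M'] -> C0=S, others downsized to S] -> [S,I,I,S]
Op 8: C0 write [C0 write: invalidate ['C3=S'] -> C0=M] -> [M,I,I,I]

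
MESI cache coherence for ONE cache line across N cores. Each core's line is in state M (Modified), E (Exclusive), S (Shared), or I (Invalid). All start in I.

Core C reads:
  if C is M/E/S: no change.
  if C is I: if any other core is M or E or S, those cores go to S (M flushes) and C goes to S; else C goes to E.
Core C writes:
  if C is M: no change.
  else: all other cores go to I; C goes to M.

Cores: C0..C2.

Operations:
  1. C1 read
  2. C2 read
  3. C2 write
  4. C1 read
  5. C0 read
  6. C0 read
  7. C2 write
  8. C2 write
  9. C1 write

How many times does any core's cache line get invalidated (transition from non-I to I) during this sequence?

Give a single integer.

Op 1: C1 read [C1 read from I: no other sharers -> C1=E (exclusive)] -> [I,E,I] (invalidations this op: 0; running total: 0)
Op 2: C2 read [C2 read from I: others=['C1=E'] -> C2=S, others downsized to S] -> [I,S,S] (invalidations this op: 0; running total: 0)
Op 3: C2 write [C2 write: invalidate ['C1=S'] -> C2=M] -> [I,I,M] (invalidations this op: 1; running total: 1)
Op 4: C1 read [C1 read from I: others=['C2=M'] -> C1=S, others downsized to S] -> [I,S,S] (invalidations this op: 0; running total: 1)
Op 5: C0 read [C0 read from I: others=['C1=S', 'C2=S'] -> C0=S, others downsized to S] -> [S,S,S] (invalidations this op: 0; running total: 1)
Op 6: C0 read [C0 read: already in S, no change] -> [S,S,S] (invalidations this op: 0; running total: 1)
Op 7: C2 write [C2 write: invalidate ['C0=S', 'C1=S'] -> C2=M] -> [I,I,M] (invalidations this op: 2; running total: 3)
Op 8: C2 write [C2 write: already M (modified), no change] -> [I,I,M] (invalidations this op: 0; running total: 3)
Op 9: C1 write [C1 write: invalidate ['C2=M'] -> C1=M] -> [I,M,I] (invalidations this op: 1; running total: 4)

Answer: 4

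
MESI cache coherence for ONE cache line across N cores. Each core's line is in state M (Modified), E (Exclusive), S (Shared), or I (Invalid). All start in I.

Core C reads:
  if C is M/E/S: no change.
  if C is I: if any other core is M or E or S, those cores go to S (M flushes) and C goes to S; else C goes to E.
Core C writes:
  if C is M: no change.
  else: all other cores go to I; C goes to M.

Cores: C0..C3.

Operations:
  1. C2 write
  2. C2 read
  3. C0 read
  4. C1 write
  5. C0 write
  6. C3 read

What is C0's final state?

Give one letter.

Answer: S

Derivation:
Op 1: C2 write [C2 write: invalidate none -> C2=M] -> [I,I,M,I]
Op 2: C2 read [C2 read: already in M, no change] -> [I,I,M,I]
Op 3: C0 read [C0 read from I: others=['C2=M'] -> C0=S, others downsized to S] -> [S,I,S,I]
Op 4: C1 write [C1 write: invalidate ['C0=S', 'C2=S'] -> C1=M] -> [I,M,I,I]
Op 5: C0 write [C0 write: invalidate ['C1=M'] -> C0=M] -> [M,I,I,I]
Op 6: C3 read [C3 read from I: others=['C0=M'] -> C3=S, others downsized to S] -> [S,I,I,S]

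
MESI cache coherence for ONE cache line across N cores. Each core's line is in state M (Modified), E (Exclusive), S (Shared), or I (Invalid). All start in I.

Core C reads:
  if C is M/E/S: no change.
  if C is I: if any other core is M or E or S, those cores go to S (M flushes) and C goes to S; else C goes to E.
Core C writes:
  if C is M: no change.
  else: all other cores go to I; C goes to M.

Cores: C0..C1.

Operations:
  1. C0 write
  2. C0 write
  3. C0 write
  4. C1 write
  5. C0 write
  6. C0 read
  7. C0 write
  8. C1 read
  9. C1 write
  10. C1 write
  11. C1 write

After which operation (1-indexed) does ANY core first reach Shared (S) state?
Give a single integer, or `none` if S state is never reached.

Op 1: C0 write [C0 write: invalidate none -> C0=M] -> [M,I]
Op 2: C0 write [C0 write: already M (modified), no change] -> [M,I]
Op 3: C0 write [C0 write: already M (modified), no change] -> [M,I]
Op 4: C1 write [C1 write: invalidate ['C0=M'] -> C1=M] -> [I,M]
Op 5: C0 write [C0 write: invalidate ['C1=M'] -> C0=M] -> [M,I]
Op 6: C0 read [C0 read: already in M, no change] -> [M,I]
Op 7: C0 write [C0 write: already M (modified), no change] -> [M,I]
Op 8: C1 read [C1 read from I: others=['C0=M'] -> C1=S, others downsized to S] -> [S,S]
  -> First S state at op 8; remaining ops need not be traced.

Answer: 8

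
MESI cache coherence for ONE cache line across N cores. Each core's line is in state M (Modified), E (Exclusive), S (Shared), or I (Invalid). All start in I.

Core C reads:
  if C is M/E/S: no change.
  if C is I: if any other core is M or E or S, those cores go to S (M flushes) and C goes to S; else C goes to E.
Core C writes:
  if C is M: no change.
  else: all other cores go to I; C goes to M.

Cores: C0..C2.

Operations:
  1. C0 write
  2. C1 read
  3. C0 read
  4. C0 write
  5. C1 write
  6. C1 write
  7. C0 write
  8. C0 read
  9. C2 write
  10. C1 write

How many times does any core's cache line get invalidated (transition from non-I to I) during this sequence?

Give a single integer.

Op 1: C0 write [C0 write: invalidate none -> C0=M] -> [M,I,I] (invalidations this op: 0; running total: 0)
Op 2: C1 read [C1 read from I: others=['C0=M'] -> C1=S, others downsized to S] -> [S,S,I] (invalidations this op: 0; running total: 0)
Op 3: C0 read [C0 read: already in S, no change] -> [S,S,I] (invalidations this op: 0; running total: 0)
Op 4: C0 write [C0 write: invalidate ['C1=S'] -> C0=M] -> [M,I,I] (invalidations this op: 1; running total: 1)
Op 5: C1 write [C1 write: invalidate ['C0=M'] -> C1=M] -> [I,M,I] (invalidations this op: 1; running total: 2)
Op 6: C1 write [C1 write: already M (modified), no change] -> [I,M,I] (invalidations this op: 0; running total: 2)
Op 7: C0 write [C0 write: invalidate ['C1=M'] -> C0=M] -> [M,I,I] (invalidations this op: 1; running total: 3)
Op 8: C0 read [C0 read: already in M, no change] -> [M,I,I] (invalidations this op: 0; running total: 3)
Op 9: C2 write [C2 write: invalidate ['C0=M'] -> C2=M] -> [I,I,M] (invalidations this op: 1; running total: 4)
Op 10: C1 write [C1 write: invalidate ['C2=M'] -> C1=M] -> [I,M,I] (invalidations this op: 1; running total: 5)

Answer: 5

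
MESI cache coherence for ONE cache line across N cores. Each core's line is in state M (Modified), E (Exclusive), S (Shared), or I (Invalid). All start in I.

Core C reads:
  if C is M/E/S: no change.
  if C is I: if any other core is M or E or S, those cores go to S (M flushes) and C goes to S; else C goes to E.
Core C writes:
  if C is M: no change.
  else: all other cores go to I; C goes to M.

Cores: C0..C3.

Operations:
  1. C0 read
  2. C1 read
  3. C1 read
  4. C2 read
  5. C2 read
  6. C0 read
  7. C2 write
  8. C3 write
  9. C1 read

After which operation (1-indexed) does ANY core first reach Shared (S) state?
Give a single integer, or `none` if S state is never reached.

Answer: 2

Derivation:
Op 1: C0 read [C0 read from I: no other sharers -> C0=E (exclusive)] -> [E,I,I,I]
Op 2: C1 read [C1 read from I: others=['C0=E'] -> C1=S, others downsized to S] -> [S,S,I,I]
  -> First S state at op 2; remaining ops need not be traced.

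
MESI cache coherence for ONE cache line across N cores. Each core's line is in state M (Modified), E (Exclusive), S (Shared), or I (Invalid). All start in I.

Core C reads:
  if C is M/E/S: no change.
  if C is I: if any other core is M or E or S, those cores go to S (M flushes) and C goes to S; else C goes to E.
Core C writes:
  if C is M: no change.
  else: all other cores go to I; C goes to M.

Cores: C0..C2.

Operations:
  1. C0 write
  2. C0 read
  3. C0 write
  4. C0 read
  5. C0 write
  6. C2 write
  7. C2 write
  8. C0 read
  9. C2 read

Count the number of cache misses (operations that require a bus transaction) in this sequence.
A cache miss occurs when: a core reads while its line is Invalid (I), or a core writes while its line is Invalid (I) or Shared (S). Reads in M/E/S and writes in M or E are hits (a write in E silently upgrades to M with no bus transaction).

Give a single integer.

Op 1: C0 write [C0 write: invalidate none -> C0=M] -> [M,I,I] [MISS #1: write from I]
Op 2: C0 read [C0 read: already in M, no change] -> [M,I,I] [hit: read from M]
Op 3: C0 write [C0 write: already M (modified), no change] -> [M,I,I] [hit: write from M]
Op 4: C0 read [C0 read: already in M, no change] -> [M,I,I] [hit: read from M]
Op 5: C0 write [C0 write: already M (modified), no change] -> [M,I,I] [hit: write from M]
Op 6: C2 write [C2 write: invalidate ['C0=M'] -> C2=M] -> [I,I,M] [MISS #2: write from I]
Op 7: C2 write [C2 write: already M (modified), no change] -> [I,I,M] [hit: write from M]
Op 8: C0 read [C0 read from I: others=['C2=M'] -> C0=S, others downsized to S] -> [S,I,S] [MISS #3: read from I]
Op 9: C2 read [C2 read: already in S, no change] -> [S,I,S] [hit: read from S]

Answer: 3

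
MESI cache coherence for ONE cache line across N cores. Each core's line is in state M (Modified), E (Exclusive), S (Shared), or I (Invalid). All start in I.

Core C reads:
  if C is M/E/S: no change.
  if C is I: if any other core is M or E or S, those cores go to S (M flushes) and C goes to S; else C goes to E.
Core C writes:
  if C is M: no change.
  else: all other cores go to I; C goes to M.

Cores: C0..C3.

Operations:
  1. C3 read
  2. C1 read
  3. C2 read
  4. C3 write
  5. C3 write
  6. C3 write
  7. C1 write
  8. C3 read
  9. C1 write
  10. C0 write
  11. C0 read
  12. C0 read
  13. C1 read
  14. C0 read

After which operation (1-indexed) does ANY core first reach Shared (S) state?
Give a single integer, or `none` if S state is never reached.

Op 1: C3 read [C3 read from I: no other sharers -> C3=E (exclusive)] -> [I,I,I,E]
Op 2: C1 read [C1 read from I: others=['C3=E'] -> C1=S, others downsized to S] -> [I,S,I,S]
  -> First S state at op 2; remaining ops need not be traced.

Answer: 2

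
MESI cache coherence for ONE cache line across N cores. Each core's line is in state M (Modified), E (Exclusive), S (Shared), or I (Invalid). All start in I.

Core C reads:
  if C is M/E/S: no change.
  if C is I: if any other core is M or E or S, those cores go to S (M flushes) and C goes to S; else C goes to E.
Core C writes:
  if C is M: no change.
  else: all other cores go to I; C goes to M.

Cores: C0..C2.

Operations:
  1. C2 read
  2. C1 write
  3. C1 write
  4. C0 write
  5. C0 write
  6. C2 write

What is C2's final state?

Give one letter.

Answer: M

Derivation:
Op 1: C2 read [C2 read from I: no other sharers -> C2=E (exclusive)] -> [I,I,E]
Op 2: C1 write [C1 write: invalidate ['C2=E'] -> C1=M] -> [I,M,I]
Op 3: C1 write [C1 write: already M (modified), no change] -> [I,M,I]
Op 4: C0 write [C0 write: invalidate ['C1=M'] -> C0=M] -> [M,I,I]
Op 5: C0 write [C0 write: already M (modified), no change] -> [M,I,I]
Op 6: C2 write [C2 write: invalidate ['C0=M'] -> C2=M] -> [I,I,M]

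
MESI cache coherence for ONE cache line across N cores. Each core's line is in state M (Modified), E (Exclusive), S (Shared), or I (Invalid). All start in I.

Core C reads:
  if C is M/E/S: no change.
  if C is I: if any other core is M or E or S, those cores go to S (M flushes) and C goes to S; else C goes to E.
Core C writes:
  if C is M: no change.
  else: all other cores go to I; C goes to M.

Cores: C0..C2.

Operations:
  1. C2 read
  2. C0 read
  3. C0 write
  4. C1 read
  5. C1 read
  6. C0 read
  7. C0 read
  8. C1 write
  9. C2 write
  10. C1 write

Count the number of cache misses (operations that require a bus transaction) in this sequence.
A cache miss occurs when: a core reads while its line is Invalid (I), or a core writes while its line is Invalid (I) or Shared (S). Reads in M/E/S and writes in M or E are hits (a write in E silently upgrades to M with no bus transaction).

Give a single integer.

Op 1: C2 read [C2 read from I: no other sharers -> C2=E (exclusive)] -> [I,I,E] [MISS #1: read from I]
Op 2: C0 read [C0 read from I: others=['C2=E'] -> C0=S, others downsized to S] -> [S,I,S] [MISS #2: read from I]
Op 3: C0 write [C0 write: invalidate ['C2=S'] -> C0=M] -> [M,I,I] [MISS #3: write from S]
Op 4: C1 read [C1 read from I: others=['C0=M'] -> C1=S, others downsized to S] -> [S,S,I] [MISS #4: read from I]
Op 5: C1 read [C1 read: already in S, no change] -> [S,S,I] [hit: read from S]
Op 6: C0 read [C0 read: already in S, no change] -> [S,S,I] [hit: read from S]
Op 7: C0 read [C0 read: already in S, no change] -> [S,S,I] [hit: read from S]
Op 8: C1 write [C1 write: invalidate ['C0=S'] -> C1=M] -> [I,M,I] [MISS #5: write from S]
Op 9: C2 write [C2 write: invalidate ['C1=M'] -> C2=M] -> [I,I,M] [MISS #6: write from I]
Op 10: C1 write [C1 write: invalidate ['C2=M'] -> C1=M] -> [I,M,I] [MISS #7: write from I]

Answer: 7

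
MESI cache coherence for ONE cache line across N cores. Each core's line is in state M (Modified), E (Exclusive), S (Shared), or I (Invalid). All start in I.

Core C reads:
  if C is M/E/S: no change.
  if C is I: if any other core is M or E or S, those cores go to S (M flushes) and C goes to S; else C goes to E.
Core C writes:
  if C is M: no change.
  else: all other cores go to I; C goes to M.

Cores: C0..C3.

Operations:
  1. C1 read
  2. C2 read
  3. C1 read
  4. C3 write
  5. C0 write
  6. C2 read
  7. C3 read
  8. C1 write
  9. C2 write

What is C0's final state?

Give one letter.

Answer: I

Derivation:
Op 1: C1 read [C1 read from I: no other sharers -> C1=E (exclusive)] -> [I,E,I,I]
Op 2: C2 read [C2 read from I: others=['C1=E'] -> C2=S, others downsized to S] -> [I,S,S,I]
Op 3: C1 read [C1 read: already in S, no change] -> [I,S,S,I]
Op 4: C3 write [C3 write: invalidate ['C1=S', 'C2=S'] -> C3=M] -> [I,I,I,M]
Op 5: C0 write [C0 write: invalidate ['C3=M'] -> C0=M] -> [M,I,I,I]
Op 6: C2 read [C2 read from I: others=['C0=M'] -> C2=S, others downsized to S] -> [S,I,S,I]
Op 7: C3 read [C3 read from I: others=['C0=S', 'C2=S'] -> C3=S, others downsized to S] -> [S,I,S,S]
Op 8: C1 write [C1 write: invalidate ['C0=S', 'C2=S', 'C3=S'] -> C1=M] -> [I,M,I,I]
Op 9: C2 write [C2 write: invalidate ['C1=M'] -> C2=M] -> [I,I,M,I]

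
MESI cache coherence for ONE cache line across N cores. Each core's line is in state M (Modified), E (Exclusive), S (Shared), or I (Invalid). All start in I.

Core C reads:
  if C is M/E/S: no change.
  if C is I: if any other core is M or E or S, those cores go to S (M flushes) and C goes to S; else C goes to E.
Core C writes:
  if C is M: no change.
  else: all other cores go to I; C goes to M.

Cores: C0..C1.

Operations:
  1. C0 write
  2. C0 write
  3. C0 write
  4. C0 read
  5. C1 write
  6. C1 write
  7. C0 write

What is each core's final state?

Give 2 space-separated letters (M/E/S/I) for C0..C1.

Op 1: C0 write [C0 write: invalidate none -> C0=M] -> [M,I]
Op 2: C0 write [C0 write: already M (modified), no change] -> [M,I]
Op 3: C0 write [C0 write: already M (modified), no change] -> [M,I]
Op 4: C0 read [C0 read: already in M, no change] -> [M,I]
Op 5: C1 write [C1 write: invalidate ['C0=M'] -> C1=M] -> [I,M]
Op 6: C1 write [C1 write: already M (modified), no change] -> [I,M]
Op 7: C0 write [C0 write: invalidate ['C1=M'] -> C0=M] -> [M,I]

Answer: M I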